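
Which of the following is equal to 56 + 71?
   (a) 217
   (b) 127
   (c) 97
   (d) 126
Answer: b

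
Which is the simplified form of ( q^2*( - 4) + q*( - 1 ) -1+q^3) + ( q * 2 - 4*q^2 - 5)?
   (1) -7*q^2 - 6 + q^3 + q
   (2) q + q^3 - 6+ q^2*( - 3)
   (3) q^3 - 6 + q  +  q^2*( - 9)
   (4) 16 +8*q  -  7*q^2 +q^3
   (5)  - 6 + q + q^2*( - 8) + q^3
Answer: 5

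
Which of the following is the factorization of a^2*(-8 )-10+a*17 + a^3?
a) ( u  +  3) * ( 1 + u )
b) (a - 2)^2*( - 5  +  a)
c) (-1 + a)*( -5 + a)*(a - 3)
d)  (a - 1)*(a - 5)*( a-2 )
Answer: d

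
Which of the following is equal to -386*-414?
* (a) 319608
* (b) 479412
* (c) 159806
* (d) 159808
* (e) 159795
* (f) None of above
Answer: f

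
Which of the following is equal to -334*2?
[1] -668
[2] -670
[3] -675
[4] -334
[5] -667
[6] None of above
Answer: 1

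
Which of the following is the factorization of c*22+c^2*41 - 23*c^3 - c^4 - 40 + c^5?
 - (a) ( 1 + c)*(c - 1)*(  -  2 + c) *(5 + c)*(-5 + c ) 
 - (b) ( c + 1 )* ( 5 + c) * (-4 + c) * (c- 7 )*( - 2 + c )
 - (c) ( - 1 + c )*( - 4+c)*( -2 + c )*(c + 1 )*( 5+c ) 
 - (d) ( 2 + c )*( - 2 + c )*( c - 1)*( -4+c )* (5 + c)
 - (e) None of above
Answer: c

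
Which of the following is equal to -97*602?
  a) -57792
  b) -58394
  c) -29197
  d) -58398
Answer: b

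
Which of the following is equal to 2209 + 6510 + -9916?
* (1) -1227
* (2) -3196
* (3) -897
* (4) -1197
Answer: 4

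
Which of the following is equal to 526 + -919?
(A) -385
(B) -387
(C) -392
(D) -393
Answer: D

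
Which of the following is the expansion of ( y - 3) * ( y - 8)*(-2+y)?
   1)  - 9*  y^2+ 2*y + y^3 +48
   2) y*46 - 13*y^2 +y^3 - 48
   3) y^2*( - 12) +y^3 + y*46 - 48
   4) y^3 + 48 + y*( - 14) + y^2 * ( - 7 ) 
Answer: 2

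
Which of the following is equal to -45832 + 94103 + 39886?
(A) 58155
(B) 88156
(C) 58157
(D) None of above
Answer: D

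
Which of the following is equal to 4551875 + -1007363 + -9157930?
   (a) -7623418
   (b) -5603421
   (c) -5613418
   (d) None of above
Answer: c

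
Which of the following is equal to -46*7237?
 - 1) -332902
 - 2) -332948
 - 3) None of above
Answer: 1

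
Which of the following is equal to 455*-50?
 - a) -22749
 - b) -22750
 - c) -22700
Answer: b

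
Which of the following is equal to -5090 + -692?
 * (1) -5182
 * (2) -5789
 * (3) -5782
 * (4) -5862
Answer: 3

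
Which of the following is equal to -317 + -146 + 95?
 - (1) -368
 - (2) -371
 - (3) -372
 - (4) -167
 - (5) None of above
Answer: 1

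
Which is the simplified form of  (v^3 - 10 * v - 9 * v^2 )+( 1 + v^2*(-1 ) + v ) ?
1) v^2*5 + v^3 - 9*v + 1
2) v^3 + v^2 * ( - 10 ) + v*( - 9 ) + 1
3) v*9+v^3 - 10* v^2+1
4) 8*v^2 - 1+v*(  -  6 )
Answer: 2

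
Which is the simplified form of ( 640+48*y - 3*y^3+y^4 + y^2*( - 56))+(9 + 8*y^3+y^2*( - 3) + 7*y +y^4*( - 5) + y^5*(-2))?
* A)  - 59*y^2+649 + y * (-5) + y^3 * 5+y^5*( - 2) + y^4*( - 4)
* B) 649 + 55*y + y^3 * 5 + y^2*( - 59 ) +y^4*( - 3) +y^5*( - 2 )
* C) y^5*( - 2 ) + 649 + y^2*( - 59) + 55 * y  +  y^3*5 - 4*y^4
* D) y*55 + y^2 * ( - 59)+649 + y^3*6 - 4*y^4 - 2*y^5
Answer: C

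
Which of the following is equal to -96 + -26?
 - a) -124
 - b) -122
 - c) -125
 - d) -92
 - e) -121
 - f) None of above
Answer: b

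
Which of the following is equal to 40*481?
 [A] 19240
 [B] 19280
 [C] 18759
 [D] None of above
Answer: A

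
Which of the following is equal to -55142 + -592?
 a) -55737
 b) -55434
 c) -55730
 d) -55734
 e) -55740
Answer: d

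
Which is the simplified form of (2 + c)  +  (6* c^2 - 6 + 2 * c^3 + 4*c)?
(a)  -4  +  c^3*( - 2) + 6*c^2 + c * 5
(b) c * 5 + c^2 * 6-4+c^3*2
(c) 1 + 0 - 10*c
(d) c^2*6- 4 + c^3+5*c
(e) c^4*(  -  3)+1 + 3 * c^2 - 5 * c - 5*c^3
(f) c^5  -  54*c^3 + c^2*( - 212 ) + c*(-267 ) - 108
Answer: b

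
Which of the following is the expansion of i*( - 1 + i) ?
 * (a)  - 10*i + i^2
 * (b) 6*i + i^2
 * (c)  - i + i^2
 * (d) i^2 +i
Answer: c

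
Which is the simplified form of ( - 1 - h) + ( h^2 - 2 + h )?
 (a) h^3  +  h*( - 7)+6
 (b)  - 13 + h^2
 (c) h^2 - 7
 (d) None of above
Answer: d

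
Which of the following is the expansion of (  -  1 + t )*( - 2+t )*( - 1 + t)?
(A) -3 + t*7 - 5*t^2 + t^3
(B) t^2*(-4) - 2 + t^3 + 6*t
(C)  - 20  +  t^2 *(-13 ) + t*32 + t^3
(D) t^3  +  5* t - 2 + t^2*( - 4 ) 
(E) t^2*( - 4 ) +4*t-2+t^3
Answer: D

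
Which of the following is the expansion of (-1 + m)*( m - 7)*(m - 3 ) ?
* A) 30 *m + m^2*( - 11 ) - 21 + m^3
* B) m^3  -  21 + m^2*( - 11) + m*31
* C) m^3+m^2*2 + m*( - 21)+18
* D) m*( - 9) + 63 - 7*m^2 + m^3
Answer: B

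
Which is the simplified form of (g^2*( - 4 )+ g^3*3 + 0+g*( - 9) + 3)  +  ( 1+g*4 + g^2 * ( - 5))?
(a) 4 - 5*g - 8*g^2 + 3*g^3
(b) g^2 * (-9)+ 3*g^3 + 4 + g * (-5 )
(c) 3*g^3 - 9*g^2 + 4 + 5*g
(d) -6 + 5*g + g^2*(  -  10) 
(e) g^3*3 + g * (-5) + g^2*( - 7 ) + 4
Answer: b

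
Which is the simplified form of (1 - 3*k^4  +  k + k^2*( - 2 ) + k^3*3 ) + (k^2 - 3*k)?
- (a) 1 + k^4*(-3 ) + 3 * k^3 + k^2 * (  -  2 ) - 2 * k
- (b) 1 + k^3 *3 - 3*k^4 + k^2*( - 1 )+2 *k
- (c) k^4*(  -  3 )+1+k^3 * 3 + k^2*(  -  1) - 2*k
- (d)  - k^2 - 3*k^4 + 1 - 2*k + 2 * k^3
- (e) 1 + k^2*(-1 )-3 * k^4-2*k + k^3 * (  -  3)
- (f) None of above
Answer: c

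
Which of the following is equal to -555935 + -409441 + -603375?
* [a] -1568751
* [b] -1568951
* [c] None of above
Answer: a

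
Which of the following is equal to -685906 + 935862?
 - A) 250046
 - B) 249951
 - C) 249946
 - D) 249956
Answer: D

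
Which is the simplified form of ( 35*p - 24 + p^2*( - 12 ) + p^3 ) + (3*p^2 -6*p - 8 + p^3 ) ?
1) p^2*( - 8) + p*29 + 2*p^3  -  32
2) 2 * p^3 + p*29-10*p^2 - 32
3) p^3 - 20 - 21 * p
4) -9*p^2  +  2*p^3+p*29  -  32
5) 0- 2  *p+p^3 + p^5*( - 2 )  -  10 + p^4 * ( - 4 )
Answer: 4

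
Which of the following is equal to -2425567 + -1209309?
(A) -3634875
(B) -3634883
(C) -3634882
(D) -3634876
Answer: D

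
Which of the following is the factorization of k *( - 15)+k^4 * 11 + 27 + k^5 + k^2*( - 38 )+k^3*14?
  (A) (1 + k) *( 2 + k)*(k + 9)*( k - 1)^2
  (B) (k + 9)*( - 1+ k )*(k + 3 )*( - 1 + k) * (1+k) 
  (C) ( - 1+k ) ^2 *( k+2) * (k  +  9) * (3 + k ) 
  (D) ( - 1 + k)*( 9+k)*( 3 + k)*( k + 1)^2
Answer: B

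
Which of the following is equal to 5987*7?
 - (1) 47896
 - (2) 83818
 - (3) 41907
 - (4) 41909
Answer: 4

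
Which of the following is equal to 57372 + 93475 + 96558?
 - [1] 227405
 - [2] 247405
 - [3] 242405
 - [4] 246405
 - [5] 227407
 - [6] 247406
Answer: 2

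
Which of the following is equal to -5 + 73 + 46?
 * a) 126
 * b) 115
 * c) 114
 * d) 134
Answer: c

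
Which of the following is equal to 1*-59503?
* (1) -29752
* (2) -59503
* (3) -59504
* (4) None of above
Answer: 2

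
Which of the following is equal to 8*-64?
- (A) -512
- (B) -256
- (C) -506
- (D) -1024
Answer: A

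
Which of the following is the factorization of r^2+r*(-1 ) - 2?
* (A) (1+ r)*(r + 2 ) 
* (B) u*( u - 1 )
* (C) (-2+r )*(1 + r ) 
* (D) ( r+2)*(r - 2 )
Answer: C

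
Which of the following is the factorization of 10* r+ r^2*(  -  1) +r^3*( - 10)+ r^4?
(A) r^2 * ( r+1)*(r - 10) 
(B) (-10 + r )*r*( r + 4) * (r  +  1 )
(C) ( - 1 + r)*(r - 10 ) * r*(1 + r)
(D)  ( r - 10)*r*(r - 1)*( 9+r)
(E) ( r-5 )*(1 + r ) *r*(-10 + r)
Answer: C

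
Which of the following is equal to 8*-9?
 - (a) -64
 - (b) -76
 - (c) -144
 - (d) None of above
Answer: d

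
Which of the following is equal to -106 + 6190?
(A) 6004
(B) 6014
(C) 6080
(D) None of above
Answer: D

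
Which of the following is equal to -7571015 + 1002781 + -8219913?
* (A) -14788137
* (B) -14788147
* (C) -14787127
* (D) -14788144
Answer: B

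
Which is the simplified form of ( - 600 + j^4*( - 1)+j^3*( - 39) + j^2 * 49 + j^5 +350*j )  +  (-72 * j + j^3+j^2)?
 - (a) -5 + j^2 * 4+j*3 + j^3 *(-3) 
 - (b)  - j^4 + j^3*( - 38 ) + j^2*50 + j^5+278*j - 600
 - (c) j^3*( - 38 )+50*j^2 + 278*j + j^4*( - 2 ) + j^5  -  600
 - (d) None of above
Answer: b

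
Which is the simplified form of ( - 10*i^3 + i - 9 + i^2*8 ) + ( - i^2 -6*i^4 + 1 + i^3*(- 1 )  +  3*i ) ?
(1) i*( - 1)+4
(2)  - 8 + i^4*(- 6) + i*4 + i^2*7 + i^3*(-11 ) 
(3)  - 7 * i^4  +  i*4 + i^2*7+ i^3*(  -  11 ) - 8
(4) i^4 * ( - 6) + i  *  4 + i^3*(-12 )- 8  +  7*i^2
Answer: 2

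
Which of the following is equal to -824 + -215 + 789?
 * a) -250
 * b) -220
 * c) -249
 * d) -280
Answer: a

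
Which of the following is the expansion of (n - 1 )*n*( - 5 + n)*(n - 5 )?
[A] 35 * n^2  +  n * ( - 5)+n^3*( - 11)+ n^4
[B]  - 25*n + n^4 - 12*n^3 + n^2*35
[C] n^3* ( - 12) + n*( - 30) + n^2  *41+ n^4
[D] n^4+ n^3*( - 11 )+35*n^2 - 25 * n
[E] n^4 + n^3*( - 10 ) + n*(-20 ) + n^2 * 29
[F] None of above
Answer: D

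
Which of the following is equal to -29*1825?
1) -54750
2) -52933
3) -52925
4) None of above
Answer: 3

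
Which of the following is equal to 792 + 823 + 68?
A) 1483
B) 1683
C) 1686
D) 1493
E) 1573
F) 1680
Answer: B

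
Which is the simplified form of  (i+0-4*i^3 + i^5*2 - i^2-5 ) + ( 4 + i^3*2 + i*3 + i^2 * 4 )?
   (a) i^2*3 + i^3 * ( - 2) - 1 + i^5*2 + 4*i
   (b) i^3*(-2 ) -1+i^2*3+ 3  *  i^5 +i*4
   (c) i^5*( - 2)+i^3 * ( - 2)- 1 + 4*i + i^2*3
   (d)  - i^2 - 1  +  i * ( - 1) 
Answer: a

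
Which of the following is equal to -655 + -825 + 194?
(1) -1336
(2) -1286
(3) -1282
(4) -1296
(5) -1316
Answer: 2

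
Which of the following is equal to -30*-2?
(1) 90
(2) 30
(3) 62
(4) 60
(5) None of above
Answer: 4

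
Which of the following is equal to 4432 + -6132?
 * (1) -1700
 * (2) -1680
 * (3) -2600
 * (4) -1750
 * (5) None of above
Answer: 1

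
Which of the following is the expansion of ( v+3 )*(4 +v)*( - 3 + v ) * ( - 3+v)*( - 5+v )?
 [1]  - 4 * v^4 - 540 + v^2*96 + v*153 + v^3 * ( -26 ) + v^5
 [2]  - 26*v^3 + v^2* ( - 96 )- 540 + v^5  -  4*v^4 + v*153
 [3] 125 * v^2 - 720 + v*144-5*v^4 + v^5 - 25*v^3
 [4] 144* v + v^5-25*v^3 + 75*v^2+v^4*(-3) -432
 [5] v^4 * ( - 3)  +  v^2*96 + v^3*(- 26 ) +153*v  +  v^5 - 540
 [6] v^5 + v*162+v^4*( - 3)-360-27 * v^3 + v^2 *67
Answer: 1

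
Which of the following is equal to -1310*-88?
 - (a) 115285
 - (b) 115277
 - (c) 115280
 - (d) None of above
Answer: c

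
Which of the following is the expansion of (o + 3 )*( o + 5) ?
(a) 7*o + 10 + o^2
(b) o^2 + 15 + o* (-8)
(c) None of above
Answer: c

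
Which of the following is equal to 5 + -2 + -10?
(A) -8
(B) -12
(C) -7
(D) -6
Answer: C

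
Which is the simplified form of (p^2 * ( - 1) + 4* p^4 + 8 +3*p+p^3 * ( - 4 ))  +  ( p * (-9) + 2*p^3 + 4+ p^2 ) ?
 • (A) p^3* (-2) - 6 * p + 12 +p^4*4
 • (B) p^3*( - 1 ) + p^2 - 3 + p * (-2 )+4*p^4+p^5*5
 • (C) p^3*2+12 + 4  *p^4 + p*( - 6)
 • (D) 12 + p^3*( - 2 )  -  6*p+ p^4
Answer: A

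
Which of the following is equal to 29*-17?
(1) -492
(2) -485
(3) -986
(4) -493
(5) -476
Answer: 4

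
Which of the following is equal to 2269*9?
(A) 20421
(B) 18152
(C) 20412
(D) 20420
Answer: A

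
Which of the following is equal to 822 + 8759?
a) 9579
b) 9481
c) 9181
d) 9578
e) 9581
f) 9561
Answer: e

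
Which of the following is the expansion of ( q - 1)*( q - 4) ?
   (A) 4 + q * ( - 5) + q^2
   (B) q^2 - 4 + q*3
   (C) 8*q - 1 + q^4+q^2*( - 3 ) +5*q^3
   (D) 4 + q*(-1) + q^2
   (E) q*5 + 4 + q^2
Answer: A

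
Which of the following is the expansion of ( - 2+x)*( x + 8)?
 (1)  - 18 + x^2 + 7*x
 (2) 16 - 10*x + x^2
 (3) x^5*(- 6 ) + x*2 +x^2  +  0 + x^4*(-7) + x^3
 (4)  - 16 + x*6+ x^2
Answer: 4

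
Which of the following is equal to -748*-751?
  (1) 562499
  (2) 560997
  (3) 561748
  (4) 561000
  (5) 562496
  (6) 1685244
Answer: 3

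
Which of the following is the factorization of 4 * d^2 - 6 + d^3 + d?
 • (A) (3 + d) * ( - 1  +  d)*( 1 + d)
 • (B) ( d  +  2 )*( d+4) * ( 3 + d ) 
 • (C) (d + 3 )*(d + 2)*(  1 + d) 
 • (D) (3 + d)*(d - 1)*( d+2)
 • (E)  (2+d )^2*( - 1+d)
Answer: D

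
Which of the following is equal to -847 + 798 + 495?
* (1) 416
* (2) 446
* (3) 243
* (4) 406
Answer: 2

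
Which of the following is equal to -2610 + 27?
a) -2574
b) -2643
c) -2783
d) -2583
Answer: d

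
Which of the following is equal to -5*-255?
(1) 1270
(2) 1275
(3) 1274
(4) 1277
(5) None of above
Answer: 2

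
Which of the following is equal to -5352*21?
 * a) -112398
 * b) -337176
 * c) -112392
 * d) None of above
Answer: c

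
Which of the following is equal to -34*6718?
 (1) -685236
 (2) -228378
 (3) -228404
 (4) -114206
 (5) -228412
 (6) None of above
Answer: 5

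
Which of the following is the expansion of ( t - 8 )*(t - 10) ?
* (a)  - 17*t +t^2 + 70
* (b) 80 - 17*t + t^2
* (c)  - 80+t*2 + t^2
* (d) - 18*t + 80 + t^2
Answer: d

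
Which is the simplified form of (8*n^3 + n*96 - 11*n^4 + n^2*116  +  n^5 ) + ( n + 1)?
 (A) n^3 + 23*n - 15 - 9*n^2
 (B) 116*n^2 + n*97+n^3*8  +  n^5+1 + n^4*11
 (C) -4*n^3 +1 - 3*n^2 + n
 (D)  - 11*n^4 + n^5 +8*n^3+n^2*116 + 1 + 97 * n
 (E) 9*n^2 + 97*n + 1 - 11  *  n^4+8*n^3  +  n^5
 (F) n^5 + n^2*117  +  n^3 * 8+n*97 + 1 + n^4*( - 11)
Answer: D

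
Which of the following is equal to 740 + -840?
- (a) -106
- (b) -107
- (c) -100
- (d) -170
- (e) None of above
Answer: c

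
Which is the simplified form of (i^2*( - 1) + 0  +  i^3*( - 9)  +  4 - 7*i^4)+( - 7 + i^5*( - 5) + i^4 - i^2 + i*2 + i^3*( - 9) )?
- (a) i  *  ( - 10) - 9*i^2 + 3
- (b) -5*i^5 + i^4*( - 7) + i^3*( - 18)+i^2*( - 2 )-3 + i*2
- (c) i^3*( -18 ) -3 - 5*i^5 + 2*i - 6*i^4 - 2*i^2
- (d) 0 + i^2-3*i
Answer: c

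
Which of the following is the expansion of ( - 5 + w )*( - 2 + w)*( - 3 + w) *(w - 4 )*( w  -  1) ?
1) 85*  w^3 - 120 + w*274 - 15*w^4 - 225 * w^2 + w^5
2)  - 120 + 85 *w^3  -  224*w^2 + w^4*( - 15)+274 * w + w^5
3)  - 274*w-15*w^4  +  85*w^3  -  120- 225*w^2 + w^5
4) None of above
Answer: 1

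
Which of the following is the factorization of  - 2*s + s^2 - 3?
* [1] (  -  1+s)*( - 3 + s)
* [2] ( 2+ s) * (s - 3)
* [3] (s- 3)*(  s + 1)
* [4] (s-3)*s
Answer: 3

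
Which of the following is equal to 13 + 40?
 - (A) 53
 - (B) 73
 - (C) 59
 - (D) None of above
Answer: A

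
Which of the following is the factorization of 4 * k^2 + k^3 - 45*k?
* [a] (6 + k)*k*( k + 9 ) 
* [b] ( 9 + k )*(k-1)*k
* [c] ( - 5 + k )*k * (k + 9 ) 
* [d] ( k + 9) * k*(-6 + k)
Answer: c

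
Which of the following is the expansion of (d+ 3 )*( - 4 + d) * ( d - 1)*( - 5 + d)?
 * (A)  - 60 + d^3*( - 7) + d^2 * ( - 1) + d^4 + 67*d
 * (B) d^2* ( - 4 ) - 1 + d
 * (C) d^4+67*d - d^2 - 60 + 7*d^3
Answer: A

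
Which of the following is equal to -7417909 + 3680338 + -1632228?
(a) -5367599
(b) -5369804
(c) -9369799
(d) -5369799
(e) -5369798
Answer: d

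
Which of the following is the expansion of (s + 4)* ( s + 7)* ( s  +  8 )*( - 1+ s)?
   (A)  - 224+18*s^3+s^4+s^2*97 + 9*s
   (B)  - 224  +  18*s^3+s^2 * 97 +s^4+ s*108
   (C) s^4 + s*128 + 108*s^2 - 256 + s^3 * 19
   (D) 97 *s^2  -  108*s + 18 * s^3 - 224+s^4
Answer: B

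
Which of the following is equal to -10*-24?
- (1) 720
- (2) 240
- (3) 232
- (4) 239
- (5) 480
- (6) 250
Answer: 2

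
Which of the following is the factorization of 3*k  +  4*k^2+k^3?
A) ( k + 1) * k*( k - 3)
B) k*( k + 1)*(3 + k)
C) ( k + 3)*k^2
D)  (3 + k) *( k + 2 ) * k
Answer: B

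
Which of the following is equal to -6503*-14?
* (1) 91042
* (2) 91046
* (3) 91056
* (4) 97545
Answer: 1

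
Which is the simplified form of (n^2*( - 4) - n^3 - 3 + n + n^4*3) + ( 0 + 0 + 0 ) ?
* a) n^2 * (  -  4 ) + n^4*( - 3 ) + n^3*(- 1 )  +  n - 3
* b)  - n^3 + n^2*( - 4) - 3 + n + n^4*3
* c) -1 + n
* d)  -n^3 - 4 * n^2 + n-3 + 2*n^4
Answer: b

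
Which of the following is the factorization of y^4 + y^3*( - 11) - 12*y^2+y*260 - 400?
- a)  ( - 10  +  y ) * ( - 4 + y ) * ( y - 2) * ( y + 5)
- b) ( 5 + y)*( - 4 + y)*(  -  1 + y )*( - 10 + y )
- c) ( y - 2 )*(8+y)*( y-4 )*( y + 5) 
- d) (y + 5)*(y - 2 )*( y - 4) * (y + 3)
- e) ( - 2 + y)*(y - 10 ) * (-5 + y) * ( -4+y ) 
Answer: a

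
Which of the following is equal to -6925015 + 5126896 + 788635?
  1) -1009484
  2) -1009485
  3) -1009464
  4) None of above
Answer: 1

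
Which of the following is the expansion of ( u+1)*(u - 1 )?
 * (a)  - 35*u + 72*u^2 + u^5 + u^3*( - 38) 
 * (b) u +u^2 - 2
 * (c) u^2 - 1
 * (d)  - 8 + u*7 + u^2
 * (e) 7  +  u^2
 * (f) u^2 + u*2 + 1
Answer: c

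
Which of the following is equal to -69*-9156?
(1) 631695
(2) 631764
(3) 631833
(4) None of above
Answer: 2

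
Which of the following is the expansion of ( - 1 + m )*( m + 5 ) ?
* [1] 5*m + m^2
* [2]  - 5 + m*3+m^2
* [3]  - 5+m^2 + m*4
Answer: 3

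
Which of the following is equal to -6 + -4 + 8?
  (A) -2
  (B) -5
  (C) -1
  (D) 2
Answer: A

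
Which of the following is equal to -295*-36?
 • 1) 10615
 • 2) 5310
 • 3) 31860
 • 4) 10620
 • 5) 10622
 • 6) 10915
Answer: 4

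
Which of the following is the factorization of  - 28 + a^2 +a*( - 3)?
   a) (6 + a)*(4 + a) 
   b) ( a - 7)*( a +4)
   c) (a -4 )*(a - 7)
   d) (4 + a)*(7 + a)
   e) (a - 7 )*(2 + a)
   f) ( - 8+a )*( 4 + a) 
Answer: b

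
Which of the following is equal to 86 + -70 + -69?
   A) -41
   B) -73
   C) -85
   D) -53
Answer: D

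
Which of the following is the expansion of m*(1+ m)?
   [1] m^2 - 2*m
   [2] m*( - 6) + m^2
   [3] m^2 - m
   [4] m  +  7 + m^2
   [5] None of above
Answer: 5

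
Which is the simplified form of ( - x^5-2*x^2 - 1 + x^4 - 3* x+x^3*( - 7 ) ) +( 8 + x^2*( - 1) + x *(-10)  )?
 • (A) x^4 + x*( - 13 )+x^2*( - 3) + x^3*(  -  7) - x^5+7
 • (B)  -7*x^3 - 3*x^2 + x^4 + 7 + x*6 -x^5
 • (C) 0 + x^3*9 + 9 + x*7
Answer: A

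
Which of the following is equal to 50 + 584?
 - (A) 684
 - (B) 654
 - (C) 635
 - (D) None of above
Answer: D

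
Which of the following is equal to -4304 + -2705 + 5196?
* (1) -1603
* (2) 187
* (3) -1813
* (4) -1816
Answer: 3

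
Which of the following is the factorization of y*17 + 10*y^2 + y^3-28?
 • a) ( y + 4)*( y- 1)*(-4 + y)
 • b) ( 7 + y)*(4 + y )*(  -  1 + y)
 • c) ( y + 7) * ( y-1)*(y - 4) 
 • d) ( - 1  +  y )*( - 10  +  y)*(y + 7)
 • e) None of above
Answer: b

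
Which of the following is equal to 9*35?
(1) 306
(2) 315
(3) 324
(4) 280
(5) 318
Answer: 2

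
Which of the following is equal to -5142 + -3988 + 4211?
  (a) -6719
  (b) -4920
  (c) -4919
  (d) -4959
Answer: c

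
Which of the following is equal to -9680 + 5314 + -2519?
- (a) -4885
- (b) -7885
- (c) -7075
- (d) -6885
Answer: d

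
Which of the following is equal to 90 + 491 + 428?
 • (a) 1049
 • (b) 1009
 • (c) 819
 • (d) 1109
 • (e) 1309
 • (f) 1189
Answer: b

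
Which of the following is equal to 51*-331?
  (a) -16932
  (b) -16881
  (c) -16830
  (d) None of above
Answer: b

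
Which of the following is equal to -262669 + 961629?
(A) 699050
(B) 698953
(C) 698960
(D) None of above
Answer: C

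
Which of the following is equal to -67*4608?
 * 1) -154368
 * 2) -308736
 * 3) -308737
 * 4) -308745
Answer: 2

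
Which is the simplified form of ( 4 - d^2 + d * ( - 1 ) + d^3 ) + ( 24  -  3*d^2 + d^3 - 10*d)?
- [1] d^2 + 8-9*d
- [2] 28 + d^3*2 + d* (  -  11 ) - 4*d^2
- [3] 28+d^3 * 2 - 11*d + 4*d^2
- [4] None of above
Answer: 2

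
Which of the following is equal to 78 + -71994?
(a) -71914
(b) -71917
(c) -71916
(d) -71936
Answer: c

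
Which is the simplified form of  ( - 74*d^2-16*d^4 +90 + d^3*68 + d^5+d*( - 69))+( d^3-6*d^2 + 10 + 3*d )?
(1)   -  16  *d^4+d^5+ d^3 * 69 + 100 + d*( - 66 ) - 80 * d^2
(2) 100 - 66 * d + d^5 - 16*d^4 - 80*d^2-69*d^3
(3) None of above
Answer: 1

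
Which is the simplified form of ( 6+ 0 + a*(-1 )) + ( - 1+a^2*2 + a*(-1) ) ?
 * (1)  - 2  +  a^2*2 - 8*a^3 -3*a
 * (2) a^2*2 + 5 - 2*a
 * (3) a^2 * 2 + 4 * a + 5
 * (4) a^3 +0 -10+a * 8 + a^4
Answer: 2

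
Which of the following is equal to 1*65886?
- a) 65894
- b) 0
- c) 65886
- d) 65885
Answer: c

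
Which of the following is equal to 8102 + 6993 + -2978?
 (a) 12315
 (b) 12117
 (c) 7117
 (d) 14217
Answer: b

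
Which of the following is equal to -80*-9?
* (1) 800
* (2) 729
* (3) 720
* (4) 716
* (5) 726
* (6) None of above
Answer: 3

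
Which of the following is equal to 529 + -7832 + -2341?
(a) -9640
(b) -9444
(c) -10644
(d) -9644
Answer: d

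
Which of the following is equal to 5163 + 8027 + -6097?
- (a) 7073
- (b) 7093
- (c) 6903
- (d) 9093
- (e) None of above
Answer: b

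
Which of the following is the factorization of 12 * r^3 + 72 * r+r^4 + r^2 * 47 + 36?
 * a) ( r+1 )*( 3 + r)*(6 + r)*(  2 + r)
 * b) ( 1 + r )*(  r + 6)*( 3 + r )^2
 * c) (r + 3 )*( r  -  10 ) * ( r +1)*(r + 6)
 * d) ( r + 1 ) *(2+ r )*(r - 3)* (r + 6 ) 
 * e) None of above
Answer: a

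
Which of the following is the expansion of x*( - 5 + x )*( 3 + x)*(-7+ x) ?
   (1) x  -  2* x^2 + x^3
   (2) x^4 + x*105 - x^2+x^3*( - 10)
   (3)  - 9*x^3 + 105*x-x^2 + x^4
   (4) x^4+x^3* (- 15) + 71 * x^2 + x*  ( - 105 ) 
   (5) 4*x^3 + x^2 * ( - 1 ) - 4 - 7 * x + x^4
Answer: 3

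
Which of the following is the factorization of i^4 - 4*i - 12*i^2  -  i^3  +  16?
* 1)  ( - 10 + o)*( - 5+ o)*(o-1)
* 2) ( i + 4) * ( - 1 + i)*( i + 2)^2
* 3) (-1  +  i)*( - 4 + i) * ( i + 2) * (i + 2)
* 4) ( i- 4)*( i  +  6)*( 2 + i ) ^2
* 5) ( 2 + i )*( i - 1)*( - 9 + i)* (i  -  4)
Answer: 3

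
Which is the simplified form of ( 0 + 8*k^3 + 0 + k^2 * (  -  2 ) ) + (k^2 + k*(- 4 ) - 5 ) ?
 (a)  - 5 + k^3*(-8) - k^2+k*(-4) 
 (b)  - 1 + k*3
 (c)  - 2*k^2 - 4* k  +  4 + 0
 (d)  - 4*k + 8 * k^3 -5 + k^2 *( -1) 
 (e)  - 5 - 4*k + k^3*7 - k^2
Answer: d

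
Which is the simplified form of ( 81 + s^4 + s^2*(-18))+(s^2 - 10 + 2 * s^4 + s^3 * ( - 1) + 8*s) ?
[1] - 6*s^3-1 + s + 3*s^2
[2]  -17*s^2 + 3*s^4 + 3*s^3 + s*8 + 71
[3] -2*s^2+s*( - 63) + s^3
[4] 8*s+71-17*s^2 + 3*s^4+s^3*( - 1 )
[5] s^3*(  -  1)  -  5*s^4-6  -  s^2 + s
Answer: 4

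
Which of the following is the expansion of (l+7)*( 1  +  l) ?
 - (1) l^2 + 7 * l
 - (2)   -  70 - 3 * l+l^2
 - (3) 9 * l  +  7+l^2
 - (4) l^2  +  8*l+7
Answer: 4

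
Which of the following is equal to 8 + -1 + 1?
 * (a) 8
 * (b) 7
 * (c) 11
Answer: a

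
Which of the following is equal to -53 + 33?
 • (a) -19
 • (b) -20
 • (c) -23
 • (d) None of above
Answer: b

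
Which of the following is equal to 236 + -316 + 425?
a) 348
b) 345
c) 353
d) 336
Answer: b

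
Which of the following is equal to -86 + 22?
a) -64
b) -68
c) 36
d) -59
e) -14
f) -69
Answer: a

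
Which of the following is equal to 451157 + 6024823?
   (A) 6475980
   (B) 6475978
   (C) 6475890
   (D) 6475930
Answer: A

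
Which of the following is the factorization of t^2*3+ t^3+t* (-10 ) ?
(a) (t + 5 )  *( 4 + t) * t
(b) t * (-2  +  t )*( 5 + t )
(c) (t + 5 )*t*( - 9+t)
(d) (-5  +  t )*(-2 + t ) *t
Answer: b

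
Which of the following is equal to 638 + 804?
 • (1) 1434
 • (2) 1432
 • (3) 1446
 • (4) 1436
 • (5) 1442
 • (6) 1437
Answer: 5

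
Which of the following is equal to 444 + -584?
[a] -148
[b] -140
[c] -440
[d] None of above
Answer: b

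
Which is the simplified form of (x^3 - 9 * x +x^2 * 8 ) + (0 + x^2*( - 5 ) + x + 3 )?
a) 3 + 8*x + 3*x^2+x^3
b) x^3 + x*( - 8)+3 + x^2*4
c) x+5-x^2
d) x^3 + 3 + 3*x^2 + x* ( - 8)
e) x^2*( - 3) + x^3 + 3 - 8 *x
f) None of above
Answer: d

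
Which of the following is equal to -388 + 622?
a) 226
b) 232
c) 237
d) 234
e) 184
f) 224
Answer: d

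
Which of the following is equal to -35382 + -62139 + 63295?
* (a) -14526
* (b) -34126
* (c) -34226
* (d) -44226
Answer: c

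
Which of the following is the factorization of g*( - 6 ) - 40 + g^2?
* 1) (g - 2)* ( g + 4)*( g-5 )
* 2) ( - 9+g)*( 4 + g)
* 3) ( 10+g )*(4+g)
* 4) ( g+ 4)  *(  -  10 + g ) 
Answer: 4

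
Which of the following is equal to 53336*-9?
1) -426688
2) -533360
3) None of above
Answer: 3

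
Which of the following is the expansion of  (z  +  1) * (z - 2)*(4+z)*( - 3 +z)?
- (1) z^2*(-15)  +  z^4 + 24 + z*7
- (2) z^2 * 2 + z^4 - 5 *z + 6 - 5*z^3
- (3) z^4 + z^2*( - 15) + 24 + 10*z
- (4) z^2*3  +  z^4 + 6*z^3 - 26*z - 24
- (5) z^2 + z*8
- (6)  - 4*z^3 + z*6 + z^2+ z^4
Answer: 3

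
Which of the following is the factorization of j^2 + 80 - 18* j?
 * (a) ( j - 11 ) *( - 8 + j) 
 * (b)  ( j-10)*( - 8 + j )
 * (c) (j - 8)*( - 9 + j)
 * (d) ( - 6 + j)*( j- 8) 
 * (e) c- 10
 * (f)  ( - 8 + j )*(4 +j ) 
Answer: b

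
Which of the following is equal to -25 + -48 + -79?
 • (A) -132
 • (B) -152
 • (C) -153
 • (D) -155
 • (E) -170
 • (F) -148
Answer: B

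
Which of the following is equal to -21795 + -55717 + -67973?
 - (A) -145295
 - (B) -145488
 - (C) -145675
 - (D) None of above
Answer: D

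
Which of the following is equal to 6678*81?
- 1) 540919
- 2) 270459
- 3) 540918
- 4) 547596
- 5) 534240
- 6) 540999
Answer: 3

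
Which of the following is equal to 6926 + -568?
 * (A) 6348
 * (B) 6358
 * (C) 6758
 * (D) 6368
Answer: B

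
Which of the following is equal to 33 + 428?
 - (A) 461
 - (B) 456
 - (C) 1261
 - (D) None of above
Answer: A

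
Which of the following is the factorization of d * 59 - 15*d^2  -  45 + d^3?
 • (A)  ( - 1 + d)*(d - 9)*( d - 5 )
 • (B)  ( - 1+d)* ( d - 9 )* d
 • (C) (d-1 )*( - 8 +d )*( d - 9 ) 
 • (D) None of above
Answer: A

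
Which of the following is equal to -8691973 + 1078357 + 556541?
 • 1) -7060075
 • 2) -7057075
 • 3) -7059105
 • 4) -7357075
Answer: 2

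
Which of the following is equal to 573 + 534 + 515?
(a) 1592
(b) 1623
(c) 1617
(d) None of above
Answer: d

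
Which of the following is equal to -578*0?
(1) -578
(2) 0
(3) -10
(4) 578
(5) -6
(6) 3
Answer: 2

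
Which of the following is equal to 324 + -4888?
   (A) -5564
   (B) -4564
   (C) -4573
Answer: B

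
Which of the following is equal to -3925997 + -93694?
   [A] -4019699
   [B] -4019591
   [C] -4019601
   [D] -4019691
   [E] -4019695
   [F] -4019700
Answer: D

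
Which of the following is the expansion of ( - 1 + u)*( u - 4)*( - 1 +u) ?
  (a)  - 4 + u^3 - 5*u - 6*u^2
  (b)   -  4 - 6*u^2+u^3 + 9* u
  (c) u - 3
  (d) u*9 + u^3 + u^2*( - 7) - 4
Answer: b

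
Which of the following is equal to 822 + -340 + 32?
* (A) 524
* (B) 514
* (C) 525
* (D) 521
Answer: B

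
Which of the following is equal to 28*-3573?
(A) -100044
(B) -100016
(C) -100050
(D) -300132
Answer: A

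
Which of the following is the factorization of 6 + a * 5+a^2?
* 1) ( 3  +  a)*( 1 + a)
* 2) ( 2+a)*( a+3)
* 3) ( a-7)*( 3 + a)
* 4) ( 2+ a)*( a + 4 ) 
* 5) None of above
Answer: 2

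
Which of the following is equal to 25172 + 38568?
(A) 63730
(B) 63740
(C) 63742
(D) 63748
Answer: B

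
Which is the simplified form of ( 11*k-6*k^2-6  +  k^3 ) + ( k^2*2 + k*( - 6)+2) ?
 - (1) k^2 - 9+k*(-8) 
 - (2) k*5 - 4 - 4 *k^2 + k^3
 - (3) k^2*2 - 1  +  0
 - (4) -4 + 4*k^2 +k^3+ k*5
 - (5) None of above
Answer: 2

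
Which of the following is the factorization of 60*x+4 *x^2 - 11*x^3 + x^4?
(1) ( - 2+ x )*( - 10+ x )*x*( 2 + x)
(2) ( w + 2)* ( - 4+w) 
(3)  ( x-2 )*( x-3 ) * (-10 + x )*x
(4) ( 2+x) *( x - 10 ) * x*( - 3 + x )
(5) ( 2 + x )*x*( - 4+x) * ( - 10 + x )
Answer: 4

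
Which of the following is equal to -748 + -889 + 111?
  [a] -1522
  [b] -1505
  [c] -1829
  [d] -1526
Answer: d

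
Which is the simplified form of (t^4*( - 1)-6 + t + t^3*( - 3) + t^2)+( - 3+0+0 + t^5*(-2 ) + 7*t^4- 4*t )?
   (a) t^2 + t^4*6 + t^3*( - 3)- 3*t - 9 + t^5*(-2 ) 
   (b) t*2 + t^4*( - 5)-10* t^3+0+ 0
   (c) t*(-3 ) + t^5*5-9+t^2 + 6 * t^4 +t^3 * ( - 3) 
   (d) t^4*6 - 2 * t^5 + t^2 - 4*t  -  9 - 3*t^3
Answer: a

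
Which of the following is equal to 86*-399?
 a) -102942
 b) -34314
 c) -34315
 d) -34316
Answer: b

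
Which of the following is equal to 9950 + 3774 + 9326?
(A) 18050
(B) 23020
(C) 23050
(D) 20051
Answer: C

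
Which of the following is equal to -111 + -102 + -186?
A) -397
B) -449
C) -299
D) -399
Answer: D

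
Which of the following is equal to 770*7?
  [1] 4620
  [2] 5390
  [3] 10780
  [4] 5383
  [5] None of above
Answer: 2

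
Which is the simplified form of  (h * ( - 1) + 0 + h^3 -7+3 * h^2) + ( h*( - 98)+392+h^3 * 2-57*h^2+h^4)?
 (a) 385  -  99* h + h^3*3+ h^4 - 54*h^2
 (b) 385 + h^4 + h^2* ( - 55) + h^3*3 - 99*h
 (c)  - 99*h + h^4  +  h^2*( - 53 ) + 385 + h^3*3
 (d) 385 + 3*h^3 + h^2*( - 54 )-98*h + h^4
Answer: a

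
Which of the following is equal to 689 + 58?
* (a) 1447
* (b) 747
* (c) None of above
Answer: b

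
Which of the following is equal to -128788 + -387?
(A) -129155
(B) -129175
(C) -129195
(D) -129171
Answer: B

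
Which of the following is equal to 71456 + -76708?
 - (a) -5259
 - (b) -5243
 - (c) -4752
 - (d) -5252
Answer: d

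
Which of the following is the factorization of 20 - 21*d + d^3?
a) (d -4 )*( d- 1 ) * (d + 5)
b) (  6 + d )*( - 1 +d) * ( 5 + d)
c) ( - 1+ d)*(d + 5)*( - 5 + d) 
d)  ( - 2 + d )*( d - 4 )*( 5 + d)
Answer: a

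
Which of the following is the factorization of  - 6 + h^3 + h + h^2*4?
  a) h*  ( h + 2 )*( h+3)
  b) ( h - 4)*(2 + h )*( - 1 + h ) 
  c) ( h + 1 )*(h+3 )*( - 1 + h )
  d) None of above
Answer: d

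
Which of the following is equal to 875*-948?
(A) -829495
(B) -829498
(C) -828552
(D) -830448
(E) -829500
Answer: E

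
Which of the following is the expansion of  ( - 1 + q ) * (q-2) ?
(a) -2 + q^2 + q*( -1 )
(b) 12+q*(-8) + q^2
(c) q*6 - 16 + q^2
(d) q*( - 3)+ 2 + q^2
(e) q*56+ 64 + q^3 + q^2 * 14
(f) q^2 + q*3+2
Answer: d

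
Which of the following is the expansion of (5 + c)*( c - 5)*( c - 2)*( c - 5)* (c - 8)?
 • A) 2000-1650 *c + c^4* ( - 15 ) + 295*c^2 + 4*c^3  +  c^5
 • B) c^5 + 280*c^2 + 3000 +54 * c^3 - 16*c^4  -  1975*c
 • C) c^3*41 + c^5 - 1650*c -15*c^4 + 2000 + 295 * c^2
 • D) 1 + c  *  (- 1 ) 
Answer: C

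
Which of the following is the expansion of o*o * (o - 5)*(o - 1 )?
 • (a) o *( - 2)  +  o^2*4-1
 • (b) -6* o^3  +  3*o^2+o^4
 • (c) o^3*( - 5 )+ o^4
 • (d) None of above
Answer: d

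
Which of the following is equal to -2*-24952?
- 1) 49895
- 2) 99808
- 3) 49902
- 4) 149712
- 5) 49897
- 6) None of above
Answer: 6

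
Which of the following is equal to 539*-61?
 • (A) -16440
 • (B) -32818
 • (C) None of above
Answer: C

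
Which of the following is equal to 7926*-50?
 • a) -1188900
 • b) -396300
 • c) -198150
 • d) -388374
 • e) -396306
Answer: b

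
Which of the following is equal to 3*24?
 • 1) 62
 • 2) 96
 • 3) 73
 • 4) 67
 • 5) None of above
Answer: 5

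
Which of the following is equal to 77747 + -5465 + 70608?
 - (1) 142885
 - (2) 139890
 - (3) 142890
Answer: 3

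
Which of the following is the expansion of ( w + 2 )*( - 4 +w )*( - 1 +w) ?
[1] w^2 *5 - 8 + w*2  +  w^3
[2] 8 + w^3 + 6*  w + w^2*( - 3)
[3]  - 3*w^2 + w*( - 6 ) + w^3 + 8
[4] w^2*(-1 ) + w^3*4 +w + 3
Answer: 3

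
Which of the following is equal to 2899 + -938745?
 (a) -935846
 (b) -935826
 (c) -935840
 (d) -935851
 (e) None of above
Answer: a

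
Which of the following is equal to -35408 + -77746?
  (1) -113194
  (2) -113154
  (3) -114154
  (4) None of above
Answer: 2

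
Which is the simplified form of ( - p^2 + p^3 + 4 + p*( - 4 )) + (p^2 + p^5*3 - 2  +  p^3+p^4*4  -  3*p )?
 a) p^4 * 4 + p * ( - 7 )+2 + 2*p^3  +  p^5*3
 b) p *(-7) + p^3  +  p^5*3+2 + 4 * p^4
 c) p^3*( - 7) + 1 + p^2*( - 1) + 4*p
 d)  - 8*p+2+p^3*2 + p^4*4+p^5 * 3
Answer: a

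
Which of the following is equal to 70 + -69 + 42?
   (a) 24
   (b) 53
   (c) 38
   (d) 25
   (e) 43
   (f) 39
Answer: e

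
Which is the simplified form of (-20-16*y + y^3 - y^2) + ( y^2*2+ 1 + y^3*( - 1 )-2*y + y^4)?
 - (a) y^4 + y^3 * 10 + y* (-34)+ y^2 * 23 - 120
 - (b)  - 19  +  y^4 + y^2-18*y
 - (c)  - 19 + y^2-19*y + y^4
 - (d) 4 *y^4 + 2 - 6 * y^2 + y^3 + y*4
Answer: b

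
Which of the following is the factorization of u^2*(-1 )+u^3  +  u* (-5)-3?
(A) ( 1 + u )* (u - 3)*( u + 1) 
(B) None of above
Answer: A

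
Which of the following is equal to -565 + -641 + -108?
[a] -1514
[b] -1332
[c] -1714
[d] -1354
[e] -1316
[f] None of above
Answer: f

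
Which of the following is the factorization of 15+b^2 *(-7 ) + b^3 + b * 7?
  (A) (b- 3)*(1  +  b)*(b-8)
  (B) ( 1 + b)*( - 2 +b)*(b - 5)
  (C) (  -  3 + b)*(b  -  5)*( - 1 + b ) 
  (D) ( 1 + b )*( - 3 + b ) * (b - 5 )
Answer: D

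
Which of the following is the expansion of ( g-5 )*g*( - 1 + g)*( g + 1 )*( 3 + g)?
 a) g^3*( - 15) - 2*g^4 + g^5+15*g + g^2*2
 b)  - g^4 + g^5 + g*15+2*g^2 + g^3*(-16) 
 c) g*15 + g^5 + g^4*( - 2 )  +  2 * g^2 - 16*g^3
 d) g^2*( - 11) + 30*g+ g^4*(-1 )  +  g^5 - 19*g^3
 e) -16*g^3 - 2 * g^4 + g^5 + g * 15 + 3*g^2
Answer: c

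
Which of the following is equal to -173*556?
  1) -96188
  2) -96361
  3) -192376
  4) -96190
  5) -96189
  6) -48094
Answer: 1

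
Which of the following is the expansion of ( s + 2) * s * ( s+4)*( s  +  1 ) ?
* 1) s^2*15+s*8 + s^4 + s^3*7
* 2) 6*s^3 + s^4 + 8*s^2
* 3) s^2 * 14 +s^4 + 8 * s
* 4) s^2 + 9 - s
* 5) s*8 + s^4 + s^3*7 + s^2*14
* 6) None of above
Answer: 5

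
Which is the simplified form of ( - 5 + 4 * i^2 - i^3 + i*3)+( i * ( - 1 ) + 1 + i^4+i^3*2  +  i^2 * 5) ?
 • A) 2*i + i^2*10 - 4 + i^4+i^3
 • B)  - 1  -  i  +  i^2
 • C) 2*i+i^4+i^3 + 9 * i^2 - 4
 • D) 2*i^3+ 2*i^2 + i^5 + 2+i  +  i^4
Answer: C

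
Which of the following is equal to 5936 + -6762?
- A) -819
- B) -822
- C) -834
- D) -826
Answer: D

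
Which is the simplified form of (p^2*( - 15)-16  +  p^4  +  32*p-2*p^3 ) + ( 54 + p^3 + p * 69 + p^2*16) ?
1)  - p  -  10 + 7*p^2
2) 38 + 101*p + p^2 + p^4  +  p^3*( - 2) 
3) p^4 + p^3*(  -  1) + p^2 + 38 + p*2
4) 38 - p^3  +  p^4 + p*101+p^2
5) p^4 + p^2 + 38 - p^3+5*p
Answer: 4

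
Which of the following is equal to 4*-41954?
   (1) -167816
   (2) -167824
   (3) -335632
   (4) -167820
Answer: 1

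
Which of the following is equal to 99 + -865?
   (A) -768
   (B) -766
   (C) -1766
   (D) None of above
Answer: B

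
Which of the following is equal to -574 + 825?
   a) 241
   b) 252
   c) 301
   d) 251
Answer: d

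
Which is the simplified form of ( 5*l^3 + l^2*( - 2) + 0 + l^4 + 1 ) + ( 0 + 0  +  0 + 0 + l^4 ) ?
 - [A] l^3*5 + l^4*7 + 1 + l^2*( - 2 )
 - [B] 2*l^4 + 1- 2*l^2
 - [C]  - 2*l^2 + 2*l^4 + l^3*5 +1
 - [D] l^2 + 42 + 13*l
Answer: C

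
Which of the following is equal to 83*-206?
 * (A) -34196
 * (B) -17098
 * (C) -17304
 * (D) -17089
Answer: B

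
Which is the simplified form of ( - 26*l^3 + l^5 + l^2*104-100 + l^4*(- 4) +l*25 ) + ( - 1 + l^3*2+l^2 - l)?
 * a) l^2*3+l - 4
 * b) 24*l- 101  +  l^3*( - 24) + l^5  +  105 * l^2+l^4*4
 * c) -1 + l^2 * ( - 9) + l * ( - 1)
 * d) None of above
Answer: d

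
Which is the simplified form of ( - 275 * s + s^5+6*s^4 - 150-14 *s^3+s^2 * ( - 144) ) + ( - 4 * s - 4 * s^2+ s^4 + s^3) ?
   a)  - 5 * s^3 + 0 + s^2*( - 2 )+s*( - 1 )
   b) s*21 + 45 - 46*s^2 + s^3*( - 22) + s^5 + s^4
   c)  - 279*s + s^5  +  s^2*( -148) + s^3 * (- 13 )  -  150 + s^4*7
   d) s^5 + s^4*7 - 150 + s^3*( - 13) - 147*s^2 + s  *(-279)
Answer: c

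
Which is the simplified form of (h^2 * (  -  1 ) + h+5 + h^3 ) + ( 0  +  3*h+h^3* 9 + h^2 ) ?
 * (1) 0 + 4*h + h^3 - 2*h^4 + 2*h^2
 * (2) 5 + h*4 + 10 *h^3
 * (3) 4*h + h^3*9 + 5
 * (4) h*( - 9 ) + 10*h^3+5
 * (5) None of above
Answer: 2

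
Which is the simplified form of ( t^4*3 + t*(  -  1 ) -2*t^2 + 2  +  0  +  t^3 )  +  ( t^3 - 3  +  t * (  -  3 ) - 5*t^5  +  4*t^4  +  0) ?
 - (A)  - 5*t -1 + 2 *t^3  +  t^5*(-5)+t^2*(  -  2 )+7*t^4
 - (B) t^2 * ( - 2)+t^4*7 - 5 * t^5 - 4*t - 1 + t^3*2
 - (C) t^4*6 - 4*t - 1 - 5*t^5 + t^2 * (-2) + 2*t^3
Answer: B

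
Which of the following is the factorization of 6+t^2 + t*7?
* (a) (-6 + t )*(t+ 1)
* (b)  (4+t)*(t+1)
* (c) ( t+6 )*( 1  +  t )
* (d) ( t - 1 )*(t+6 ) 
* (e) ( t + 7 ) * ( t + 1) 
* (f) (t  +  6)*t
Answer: c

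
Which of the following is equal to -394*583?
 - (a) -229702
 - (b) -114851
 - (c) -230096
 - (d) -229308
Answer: a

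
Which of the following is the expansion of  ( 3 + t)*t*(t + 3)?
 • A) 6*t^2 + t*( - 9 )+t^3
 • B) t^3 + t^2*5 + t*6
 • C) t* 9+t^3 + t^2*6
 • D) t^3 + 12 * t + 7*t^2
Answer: C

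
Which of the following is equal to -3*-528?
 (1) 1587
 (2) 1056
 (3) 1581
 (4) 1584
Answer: 4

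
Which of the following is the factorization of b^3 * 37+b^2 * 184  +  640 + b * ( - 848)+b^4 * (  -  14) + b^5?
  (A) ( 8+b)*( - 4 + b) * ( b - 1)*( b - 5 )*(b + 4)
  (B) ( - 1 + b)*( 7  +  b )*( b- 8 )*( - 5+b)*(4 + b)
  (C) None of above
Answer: C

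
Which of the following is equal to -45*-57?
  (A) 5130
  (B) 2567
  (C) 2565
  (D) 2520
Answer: C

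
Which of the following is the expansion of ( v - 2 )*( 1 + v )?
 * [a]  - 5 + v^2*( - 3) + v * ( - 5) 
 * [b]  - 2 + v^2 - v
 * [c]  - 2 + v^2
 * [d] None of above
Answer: b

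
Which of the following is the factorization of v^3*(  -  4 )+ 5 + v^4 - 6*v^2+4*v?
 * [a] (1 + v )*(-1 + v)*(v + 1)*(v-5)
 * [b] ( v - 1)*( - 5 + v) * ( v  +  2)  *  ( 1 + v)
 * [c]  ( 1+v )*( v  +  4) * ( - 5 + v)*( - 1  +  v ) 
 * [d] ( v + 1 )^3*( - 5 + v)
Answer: a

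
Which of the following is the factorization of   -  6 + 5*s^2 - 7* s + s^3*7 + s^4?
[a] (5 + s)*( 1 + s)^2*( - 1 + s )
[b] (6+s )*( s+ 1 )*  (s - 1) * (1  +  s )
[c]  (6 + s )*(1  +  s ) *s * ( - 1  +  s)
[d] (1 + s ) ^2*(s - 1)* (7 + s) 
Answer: b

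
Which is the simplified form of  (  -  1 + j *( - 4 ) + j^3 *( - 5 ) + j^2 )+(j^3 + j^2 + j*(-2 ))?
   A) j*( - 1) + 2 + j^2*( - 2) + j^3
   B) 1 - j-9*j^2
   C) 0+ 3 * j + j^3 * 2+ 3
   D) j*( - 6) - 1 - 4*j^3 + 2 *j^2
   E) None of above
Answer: D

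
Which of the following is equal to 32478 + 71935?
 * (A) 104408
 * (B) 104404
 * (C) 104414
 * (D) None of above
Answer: D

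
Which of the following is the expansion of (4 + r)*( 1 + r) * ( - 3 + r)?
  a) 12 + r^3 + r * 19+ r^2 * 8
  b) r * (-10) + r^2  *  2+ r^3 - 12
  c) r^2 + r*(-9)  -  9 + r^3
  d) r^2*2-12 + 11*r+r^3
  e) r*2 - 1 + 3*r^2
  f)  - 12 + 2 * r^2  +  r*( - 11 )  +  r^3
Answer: f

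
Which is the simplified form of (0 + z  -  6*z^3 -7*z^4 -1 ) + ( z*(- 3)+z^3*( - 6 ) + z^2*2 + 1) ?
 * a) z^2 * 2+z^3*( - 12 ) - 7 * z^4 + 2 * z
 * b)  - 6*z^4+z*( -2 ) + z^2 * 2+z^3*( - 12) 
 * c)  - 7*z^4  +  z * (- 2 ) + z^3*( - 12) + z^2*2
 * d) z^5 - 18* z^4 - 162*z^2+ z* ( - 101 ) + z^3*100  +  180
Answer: c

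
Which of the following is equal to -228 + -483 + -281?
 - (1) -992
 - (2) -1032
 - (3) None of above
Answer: 1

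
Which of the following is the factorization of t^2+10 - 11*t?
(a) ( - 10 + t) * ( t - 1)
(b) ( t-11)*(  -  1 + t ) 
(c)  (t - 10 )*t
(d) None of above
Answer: a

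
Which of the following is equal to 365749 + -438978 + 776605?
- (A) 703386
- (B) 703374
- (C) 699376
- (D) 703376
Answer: D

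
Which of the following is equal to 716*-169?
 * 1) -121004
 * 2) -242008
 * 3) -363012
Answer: 1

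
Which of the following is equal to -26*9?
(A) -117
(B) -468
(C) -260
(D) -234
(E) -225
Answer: D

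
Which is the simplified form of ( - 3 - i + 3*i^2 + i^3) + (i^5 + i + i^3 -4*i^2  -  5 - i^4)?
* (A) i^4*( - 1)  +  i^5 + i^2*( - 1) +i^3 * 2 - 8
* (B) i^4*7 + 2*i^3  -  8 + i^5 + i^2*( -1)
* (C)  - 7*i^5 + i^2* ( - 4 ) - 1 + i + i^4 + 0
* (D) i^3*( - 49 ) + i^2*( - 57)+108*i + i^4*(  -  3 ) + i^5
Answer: A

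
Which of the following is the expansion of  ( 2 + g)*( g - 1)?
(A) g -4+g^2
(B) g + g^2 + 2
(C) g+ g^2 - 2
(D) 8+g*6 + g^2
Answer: C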